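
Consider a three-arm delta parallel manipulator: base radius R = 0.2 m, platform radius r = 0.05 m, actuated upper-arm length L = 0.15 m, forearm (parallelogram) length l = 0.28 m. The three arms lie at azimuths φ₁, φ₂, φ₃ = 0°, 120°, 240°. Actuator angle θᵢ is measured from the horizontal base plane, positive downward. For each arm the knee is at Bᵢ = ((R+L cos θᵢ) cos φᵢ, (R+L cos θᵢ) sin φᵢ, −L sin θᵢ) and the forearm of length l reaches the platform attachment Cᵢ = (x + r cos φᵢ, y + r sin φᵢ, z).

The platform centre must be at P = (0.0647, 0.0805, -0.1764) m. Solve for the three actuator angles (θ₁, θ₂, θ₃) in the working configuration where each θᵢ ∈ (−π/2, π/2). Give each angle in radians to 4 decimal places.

θ₁ = 0.2617, θ₂ = 0.5232, θ₃ = 1.3965

φ1=0.0° → target in arm frame (0.0647, 0.0805)
  A=0.0853, B=-0.1764, C=(l²−L²−A²−y'²−z²)/(2L)=0.0368
  γ=atan2(-0.1764,0.0853)=-1.1204;  ψ=arccos(0.1876)=1.3821;  θ1=γ+ψ≈0.2617
arm 2 (φ=120.0°): x'=0.0374, y'=-0.0963
  e−x'=0.1126;  (l²−L²−(e−x')²−y'²−z²)/2L = 0.0094
  γ=atan2(-0.1764,0.1126)=-1.0025;  ψ=arccos(0.0450)=1.5258;  θ2=γ+ψ≈0.5232
φ3=240.0° → target in arm frame (-0.1021, 0.0158)
  e−x'=0.2521;  (l²−L²−(e−x')²−y'²−z²)/2L = -0.1300
  √(A²+B²)=0.3077;  θ3 = -0.6106+2.0071 ≈ 1.3965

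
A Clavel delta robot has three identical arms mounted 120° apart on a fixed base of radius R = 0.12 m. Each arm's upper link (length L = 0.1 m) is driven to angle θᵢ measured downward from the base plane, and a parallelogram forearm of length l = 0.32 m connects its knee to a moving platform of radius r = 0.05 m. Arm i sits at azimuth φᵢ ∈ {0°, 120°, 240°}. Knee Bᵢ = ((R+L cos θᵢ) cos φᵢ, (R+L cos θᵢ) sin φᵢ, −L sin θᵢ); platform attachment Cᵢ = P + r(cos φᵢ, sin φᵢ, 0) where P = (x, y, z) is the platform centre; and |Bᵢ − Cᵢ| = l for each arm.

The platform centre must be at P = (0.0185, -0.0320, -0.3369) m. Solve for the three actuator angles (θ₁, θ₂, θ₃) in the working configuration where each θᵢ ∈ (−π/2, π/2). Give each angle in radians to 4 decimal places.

arm 1 (φ=0.0°): x'=0.0185, y'=-0.0320
  A=0.0515, B=-0.3369, C=(l²−L²−A²−y'²−z²)/(2L)=-0.1239
  √(A²+B²)=0.3408;  θ1 = -1.4191+1.9428 ≈ 0.5237
φ2=120.0° → target in arm frame (-0.0370, 0.0000)
  e−x'=0.1070;  (l²−L²−(e−x')²−y'²−z²)/2L = -0.1627
  θ2 = atan2(B,A) + arccos(C/0.3535) = 0.7858
φ3=240.0° → target in arm frame (0.0185, 0.0320)
  A=0.0515, B=-0.3369, C=(l²−L²−A²−y'²−z²)/(2L)=-0.1239
  γ=atan2(-0.3369,0.0515)=-1.4190;  ψ=arccos(-0.3636)=1.9429;  θ3=γ+ψ≈0.5239

θ₁ = 0.5237, θ₂ = 0.7858, θ₃ = 0.5239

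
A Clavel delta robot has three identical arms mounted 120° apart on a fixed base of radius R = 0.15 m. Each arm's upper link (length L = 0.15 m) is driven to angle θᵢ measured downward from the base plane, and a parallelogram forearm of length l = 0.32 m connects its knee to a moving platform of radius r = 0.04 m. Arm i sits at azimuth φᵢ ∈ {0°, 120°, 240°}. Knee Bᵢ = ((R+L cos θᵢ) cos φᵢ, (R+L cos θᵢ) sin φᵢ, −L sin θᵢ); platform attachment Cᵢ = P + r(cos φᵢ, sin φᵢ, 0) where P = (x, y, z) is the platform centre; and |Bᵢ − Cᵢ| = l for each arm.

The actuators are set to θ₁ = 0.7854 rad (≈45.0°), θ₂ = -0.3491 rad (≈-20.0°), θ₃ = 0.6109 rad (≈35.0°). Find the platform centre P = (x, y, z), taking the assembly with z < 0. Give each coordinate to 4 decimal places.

(-0.0675, 0.0792, -0.2314)

arm 1 at φ=0.0°: (R−r)+L cos θ1 = 0.2161;  S1 = (0.2161, 0.0000, -0.1061)
arm 2 at φ=120.0°: (R−r)+L cos θ2 = 0.2510;  S2 = (-0.1255, 0.2173, 0.0513)
S3 = (0.2329·cos240.0°, 0.2329·sin240.0°, -0.0860) = (-0.1164, -0.2017, -0.0860)
eliminate P² terms by subtracting sphere 1 from 2 and 3
[-0.6831 0.4347 0.3147]·P = 0.0077;  [-0.6650 -0.4033 0.0401]·P = 0.0037
Cramer: x(z) = -0.0083+0.2557z;  y(z) = 0.0046-0.3223z
quadratic in z: (1.1692)z²+(0.0944)z+(-0.0408)=0, √Δ=0.4468 → z ∈ {-0.2314, 0.1507}; z = -0.2314 (taking z<0)
x = -0.0675, y = 0.0792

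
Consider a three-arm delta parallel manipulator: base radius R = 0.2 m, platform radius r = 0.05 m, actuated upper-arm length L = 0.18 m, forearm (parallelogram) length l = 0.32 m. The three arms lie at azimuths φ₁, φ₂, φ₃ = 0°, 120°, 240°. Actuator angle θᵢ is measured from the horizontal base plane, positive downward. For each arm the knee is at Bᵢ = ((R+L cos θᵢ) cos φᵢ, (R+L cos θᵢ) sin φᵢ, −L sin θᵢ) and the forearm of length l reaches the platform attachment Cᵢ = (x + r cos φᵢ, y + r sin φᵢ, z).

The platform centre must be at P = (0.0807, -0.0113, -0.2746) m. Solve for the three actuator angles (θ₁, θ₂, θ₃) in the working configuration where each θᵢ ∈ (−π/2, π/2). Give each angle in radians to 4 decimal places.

arm 1 (φ=0.0°): x'=0.0807, y'=-0.0113
  A cos θ + B sin θ = C:  0.0693·cos θ + -0.2746·sin θ = -0.0287
  θ1 = atan2(B,A) + arccos(C/0.2832) = 0.3488
arm 2 (φ=120.0°): x'=-0.0501, y'=-0.0642
  e−x'=0.2001;  (l²−L²−(e−x')²−y'²−z²)/2L = -0.1377
  √(A²+B²)=0.3398;  θ2 = -0.9410+1.9882 ≈ 1.0472
arm 3 (φ=240.0°): x'=-0.0306, y'=0.0755
  A cos θ + B sin θ = C:  0.1806·cos θ + -0.2746·sin θ = -0.1214
  γ=atan2(-0.2746,0.1806)=-0.9891;  ψ=arccos(-0.3695)=1.9492;  θ3=γ+ψ≈0.9601

θ₁ = 0.3488, θ₂ = 1.0472, θ₃ = 0.9601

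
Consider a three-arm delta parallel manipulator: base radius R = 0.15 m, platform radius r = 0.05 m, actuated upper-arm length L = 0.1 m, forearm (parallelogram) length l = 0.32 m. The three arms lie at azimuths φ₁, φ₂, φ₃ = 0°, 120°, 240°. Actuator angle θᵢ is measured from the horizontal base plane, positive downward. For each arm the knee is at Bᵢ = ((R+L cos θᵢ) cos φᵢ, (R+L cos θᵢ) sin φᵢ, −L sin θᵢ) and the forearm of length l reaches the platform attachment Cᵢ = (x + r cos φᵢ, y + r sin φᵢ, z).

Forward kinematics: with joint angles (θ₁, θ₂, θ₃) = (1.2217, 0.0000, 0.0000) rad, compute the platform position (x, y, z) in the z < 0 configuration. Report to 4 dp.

φ1=0.0°: virtual centre (0.1342, 0.0000, -0.0940), radius l
S2 = (0.2000·cos120.0°, 0.2000·sin120.0°, 0.0000) = (-0.1000, 0.1732, 0.0000)
φ3=240.0°: virtual centre (-0.1000, -0.1732, 0.0000), radius l
eliminate P² terms by subtracting sphere 1 from 2 and 3
linear system: -0.4684x+0.3464y = 0.0132−0.1879z; -0.4684x+-0.3464y = 0.0132−0.1879z
det = 0.3245;  x = -0.0281+0.4012z,  y = 0.0000+0.0000z
into |P−S₁|² = l²: 1.1610z² + 0.0577z + -0.0672 = 0;  Δ = 0.3155;  z = -0.2668 or 0.2171 → z<0 root = -0.2668
x = -0.1351, y = 0.0000

(-0.1351, 0.0000, -0.2668)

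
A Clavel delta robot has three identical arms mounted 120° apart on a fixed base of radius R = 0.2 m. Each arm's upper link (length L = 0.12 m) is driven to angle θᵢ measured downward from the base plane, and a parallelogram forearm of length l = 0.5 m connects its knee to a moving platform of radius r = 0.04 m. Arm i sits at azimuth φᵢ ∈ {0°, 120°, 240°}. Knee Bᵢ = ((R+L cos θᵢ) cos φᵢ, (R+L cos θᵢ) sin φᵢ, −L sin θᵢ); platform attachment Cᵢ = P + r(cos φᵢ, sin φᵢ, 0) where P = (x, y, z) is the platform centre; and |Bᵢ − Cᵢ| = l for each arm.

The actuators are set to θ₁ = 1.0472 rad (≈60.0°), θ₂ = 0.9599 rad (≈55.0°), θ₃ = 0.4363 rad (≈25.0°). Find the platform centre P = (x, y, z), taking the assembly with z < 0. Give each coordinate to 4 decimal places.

φ1=0.0°: virtual centre (0.2200, 0.0000, -0.1039), radius l
centre 2 = (0.2288·cos120.0°, 0.2288·sin120.0°, -0.0983) = (-0.1144, 0.1982, -0.0983)
arm 3 at φ=240.0°: e+L cos θ3 = 0.2688;  centre 3 = (-0.1344, -0.2328, -0.0507)
|centre ₂|²−|centre ₁|² = 0.0028;  |centre ₃|²−|centre ₁|² = 0.0156
plane₁₂: -0.6688x+0.3963y+0.0113z = 0.0028
det = 0.5923;  x = -0.0127+0.0801z,  y = -0.0142+0.1067z
sphere 1 gives Az²+Bz+C=0 with A=1.0178, B=0.1676, C=-0.1849;  B²−4AC=0.7807;  roots -0.5164, 0.3517;  negative root z = -0.5164
x = -0.0540, y = -0.0693

(-0.0540, -0.0693, -0.5164)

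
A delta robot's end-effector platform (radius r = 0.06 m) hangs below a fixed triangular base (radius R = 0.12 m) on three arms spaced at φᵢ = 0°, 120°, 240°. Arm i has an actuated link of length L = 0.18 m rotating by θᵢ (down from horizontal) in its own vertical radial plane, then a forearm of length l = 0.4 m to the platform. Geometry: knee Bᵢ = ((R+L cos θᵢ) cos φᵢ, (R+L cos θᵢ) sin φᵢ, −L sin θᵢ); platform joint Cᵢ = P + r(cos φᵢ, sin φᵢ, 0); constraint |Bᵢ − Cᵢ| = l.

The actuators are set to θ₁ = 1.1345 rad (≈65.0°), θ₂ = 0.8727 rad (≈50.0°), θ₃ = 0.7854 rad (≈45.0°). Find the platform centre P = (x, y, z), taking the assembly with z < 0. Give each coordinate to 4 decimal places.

arm 1 at φ=0.0°: e+L cos θ1 = 0.1361;  S1 = (0.1361, 0.0000, -0.1631)
φ2=120.0°: virtual centre (-0.0878, 0.1522, -0.1379), radius l
S3 = (0.1873·cos240.0°, 0.1873·sin240.0°, -0.1273) = (-0.0936, -0.1622, -0.1273)
subtract pairs → two planes through P
linear system: -0.4478x+0.3043y = 0.0048−0.0505z; -0.4594x+-0.3244y = 0.0061−0.0717z
det = 0.2851;  x = -0.0120+0.1340z,  y = -0.0020+0.0313z
quadratic in z: (1.0189)z²+(0.2865)z+(-0.1115)=0, √Δ=0.7324 → z ∈ {-0.5000, 0.2188}; z = -0.5000 (taking z<0)
x = -0.0790, y = -0.0176

(-0.0790, -0.0176, -0.5000)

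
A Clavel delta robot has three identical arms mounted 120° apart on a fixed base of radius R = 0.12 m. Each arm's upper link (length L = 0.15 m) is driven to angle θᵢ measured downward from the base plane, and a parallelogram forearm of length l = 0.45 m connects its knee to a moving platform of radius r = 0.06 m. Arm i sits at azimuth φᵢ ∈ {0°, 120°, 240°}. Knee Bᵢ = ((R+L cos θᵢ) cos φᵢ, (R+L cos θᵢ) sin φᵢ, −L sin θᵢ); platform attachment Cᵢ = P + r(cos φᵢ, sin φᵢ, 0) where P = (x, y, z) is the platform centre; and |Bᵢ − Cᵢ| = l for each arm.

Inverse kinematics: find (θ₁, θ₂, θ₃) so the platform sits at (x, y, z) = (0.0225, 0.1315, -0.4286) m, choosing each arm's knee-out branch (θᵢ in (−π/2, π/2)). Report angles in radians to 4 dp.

rotate P by −φ1: (0.0225, 0.1315, -0.4286)
  A=0.0375, B=-0.4286, C=(l²−L²−A²−y'²−z²)/(2L)=-0.0747
  γ=atan2(-0.4286,0.0375)=-1.4835;  ψ=arccos(-0.1735)=1.7452;  θ1=γ+ψ≈0.2617
φ2=120.0° → target in arm frame (0.1026, -0.0852)
  A cos θ + B sin θ = C:  -0.0426·cos θ + -0.4286·sin θ = -0.0426
  √(A²+B²)=0.4307;  θ2 = -1.6699+1.6699 ≈ -0.0001
φ3=240.0° → target in arm frame (-0.1251, -0.0463)
  A=0.1851, B=-0.4286, C=(l²−L²−A²−y'²−z²)/(2L)=-0.1337
  γ=atan2(-0.4286,0.1851)=-1.1631;  ψ=arccos(-0.2864)=1.8613;  θ3=γ+ψ≈0.6982

θ₁ = 0.2617, θ₂ = -0.0001, θ₃ = 0.6982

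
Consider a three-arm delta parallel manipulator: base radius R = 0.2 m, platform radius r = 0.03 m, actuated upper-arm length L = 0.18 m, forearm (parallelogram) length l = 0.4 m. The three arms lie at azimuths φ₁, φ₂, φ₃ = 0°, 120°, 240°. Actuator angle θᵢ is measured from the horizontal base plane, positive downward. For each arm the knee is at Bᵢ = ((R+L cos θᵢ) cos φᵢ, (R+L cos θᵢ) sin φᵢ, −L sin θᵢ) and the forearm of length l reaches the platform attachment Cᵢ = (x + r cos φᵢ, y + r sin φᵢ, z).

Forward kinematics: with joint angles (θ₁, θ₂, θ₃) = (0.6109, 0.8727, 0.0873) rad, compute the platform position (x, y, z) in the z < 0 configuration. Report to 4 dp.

O1 = (0.3174·cos0.0°, 0.3174·sin0.0°, -0.1032) = (0.3174, 0.0000, -0.1032)
O2 = (0.2857·cos120.0°, 0.2857·sin120.0°, -0.1379) = (-0.1428, 0.2474, -0.1379)
φ3=240.0°: virtual centre (-0.1747, -0.3025, -0.0157), radius l
eliminate P² terms by subtracting sphere 1 from 2 and 3
[-0.9206 0.4948 -0.0693]·P = -0.0108;  [-0.9842 -0.6050 0.1751]·P = 0.0108
det = 1.0440;  x = 0.0011+0.0428z,  y = -0.0197+0.2197z
quadratic in z: (1.0501)z²+(0.1707)z+(-0.0489)=0, √Δ=0.4843 → z ∈ {-0.3119, 0.1493}; z = -0.3119 (taking z<0)
x = -0.0122, y = -0.0883

(-0.0122, -0.0883, -0.3119)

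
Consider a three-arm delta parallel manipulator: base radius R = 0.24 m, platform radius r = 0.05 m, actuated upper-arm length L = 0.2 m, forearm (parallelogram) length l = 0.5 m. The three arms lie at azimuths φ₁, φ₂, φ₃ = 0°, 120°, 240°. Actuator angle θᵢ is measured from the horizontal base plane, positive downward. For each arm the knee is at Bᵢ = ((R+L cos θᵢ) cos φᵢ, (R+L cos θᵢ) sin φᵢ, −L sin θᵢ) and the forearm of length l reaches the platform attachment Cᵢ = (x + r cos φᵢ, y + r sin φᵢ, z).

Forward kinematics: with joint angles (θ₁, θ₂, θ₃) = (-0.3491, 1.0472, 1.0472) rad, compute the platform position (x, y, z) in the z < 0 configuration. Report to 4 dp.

(0.2194, 0.0000, -0.4058)

S1 = (0.3779·cos0.0°, 0.3779·sin0.0°, 0.0684) = (0.3779, 0.0000, 0.0684)
S2 = (0.2900·cos120.0°, 0.2900·sin120.0°, -0.1732) = (-0.1450, 0.2511, -0.1732)
φ3=240.0°: virtual centre (-0.1450, -0.2511, -0.1732), radius l
subtract pairs → two planes through P
linear system: -1.0459x+0.5023y = -0.0334−-0.4832z; -1.0459x+-0.5023y = -0.0334−-0.4832z
Cramer: x(z) = 0.0320-0.4620z;  y(z) = 0.0000+0.0000z
quadratic in z: (1.2135)z²+(0.1829)z+(-0.1256)=0, √Δ=0.8020 → z ∈ {-0.4058, 0.2551}; z = -0.4058 (taking z<0)
x = 0.2194, y = 0.0000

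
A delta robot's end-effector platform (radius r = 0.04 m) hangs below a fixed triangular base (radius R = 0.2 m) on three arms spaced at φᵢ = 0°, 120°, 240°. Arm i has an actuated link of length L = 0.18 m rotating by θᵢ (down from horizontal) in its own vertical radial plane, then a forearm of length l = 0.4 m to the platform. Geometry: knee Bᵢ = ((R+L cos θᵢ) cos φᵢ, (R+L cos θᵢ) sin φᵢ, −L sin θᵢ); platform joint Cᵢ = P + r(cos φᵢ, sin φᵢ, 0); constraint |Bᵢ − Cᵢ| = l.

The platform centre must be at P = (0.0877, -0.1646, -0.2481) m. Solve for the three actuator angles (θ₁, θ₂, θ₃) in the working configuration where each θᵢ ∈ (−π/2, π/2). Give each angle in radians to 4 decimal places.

θ₁ = -0.0874, θ₂ = 1.3089, θ₃ = -0.1746

φ1=0.0° → target in arm frame (0.0877, -0.1646)
  e−x'=0.0723;  (l²−L²−(e−x')²−y'²−z²)/2L = 0.0937
  θ1 = atan2(B,A) + arccos(C/0.2584) = -0.0874
φ2=120.0° → target in arm frame (-0.1864, 0.0063)
  A=0.3464, B=-0.2481, C=(l²−L²−A²−y'²−z²)/(2L)=-0.1500
  γ=atan2(-0.2481,0.3464)=-0.6215;  ψ=arccos(-0.3520)=1.9305;  θ2=γ+ψ≈1.3089
arm 3 (φ=240.0°): x'=0.0987, y'=0.1583
  e−x'=0.0613;  (l²−L²−(e−x')²−y'²−z²)/2L = 0.1035
  √(A²+B²)=0.2556;  θ3 = -1.3286+1.1540 ≈ -0.1746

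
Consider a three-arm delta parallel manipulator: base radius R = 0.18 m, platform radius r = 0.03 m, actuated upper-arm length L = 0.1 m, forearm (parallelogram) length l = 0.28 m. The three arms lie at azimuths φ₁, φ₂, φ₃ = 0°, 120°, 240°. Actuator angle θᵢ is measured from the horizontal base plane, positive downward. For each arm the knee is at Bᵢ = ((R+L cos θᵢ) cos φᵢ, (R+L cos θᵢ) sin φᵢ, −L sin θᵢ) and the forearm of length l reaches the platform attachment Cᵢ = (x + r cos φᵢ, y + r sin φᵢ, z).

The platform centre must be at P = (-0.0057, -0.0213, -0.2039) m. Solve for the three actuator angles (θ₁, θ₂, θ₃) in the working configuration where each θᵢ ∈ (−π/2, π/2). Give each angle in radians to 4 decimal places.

θ₁ = 0.6107, θ₂ = 0.6981, θ₃ = 0.3493

rotate P by −φ1: (-0.0057, -0.0213, -0.2039)
  A=0.1557, B=-0.2039, C=(l²−L²−A²−y'²−z²)/(2L)=0.0106
  γ=atan2(-0.2039,0.1557)=-0.9186;  ψ=arccos(0.0415)=1.5293;  θ1=γ+ψ≈0.6107
rotate P by −φ2: (-0.0156, 0.0156, -0.2039)
  e−x'=0.1656;  (l²−L²−(e−x')²−y'²−z²)/2L = -0.0042
  θ2 = atan2(B,A) + arccos(C/0.2627) = 0.6981
φ3=240.0° → target in arm frame (0.0213, 0.0057)
  A=0.1287, B=-0.2039, C=(l²−L²−A²−y'²−z²)/(2L)=0.0511
  γ=atan2(-0.2039,0.1287)=-1.0077;  ψ=arccos(0.2121)=1.3571;  θ3=γ+ψ≈0.3493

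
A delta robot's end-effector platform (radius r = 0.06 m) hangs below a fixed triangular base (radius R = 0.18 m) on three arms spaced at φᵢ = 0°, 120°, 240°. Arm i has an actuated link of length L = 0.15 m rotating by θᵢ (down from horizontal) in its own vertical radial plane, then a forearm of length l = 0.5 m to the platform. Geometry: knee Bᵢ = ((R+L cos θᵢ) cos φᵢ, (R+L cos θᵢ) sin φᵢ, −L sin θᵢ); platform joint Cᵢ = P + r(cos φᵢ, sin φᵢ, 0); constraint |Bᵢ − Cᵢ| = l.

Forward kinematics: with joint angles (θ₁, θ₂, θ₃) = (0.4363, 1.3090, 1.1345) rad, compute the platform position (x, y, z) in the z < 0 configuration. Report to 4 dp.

arm 1 at φ=0.0°: e+L cos θ1 = 0.2559;  O1 = (0.2559, 0.0000, -0.0634)
φ2=120.0°: virtual centre (-0.0794, 0.1375, -0.1449), radius l
arm 3 at φ=240.0°: e+L cos θ3 = 0.1834;  O3 = (-0.0917, -0.1588, -0.1359)
|O₂|²−|O₁|² = -0.0233;  |O₃|²−|O₁|² = -0.0174
linear system: -0.6707x+0.2751y = -0.0233−-0.1630z; -0.6953x+-0.3176y = -0.0174−-0.1451z
det = 0.4043;  x = 0.0302+-0.2268z,  y = -0.0112+0.0396z
into |P−O₁|² = l²: 1.0530z² + 0.2283z + -0.1949 = 0;  Δ = 0.8729;  z = -0.5521 or 0.3352 → z<0 root = -0.5521
x = 0.1554, y = -0.0330

(0.1554, -0.0330, -0.5521)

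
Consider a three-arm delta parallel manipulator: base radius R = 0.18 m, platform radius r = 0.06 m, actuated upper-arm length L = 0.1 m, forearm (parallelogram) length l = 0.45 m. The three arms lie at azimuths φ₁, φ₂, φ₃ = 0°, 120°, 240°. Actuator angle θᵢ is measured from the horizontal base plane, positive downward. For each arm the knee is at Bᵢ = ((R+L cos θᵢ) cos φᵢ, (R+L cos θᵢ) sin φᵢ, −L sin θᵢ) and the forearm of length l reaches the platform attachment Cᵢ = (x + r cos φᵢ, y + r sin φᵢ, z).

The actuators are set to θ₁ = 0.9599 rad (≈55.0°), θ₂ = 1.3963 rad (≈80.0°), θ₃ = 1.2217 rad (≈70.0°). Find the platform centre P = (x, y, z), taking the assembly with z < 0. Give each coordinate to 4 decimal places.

(0.0449, -0.0186, -0.5116)

centre 1 = (0.1774·cos0.0°, 0.1774·sin0.0°, -0.0819) = (0.1774, 0.0000, -0.0819)
arm 2 at φ=120.0°: (R−r)+L cos θ2 = 0.1374;  centre 2 = (-0.0687, 0.1190, -0.0985)
centre 3 = (0.1542·cos240.0°, 0.1542·sin240.0°, -0.0940) = (-0.0771, -0.1335, -0.0940)
|centre ₂|²−|centre ₁|² = -0.0096;  |centre ₃|²−|centre ₁|² = -0.0056
linear system: -0.4921x+0.2379y = -0.0096−-0.0331z; -0.5089x+-0.2671y = -0.0056−-0.0241z
Cramer: x(z) = 0.0154-0.0578z;  y(z) = -0.0085+0.0198z
sphere 1 gives Az²+Bz+C=0 with A=1.0037, B=0.1822, C=-0.1695;  B²−4AC=0.7137;  roots -0.5116, 0.3301;  negative root z = -0.5116
x = 0.0449, y = -0.0186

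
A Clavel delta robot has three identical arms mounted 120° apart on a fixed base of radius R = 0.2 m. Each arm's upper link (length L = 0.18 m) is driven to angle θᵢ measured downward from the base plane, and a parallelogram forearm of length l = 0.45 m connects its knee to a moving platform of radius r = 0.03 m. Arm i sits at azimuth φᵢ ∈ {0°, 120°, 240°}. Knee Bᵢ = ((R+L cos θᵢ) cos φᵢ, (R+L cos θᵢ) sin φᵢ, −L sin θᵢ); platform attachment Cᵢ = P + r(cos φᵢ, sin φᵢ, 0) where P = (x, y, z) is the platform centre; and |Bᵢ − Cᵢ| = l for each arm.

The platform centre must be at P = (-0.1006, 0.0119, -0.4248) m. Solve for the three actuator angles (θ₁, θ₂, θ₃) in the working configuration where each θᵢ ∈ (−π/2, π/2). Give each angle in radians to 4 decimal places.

θ₁ = 1.0471, θ₂ = 0.4362, θ₃ = 0.5235

arm 1 (φ=0.0°): x'=-0.1006, y'=0.0119
  e−x'=0.2706;  (l²−L²−(e−x')²−y'²−z²)/2L = -0.2326
  √(A²+B²)=0.5037;  θ1 = -1.0036+2.0507 ≈ 1.0471
rotate P by −φ2: (0.0606, 0.0812, -0.4248)
  A cos θ + B sin θ = C:  0.1094·cos θ + -0.4248·sin θ = -0.0803
  √(A²+B²)=0.4387;  θ2 = -1.3188+1.7549 ≈ 0.4362
arm 3 (φ=240.0°): x'=0.0400, y'=-0.0931
  A cos θ + B sin θ = C:  0.1300·cos θ + -0.4248·sin θ = -0.0998
  γ=atan2(-0.4248,0.1300)=-1.2738;  ψ=arccos(-0.2246)=1.7973;  θ3=γ+ψ≈0.5235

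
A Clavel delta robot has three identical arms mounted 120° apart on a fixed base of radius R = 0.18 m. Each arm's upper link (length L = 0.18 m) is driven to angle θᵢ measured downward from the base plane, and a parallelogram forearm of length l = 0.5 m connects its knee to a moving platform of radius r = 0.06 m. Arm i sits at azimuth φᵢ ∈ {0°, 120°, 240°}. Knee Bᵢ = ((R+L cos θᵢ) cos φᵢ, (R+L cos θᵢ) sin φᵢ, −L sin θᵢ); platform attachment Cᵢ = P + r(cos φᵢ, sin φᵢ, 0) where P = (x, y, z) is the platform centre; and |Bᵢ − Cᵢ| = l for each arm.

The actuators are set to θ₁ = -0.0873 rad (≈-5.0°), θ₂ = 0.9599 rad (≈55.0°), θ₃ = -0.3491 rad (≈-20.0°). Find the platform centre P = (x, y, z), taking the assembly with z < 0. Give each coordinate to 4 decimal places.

arm 1 at φ=0.0°: ρ1 = 0.2993;  centre 1 = (0.2993, 0.0000, 0.0157)
arm 2 at φ=120.0°: ρ2 = 0.2232;  centre 2 = (-0.1116, 0.1933, -0.1474)
φ3=240.0°: virtual centre (-0.1446, -0.2504, 0.0616), radius l
eliminate P² terms by subtracting sphere 1 from 2 and 3
[-0.8219 0.3867 -0.3263]·P = -0.0183;  [-0.8878 -0.5008 0.0918]·P = -0.0024
det = 0.7549;  x = 0.0134+-0.1695z,  y = -0.0188+0.4836z
quadratic in z: (1.2626)z²+(0.0473)z+(-0.1676)=0, √Δ=0.9213 → z ∈ {-0.3836, 0.3461}; z = -0.3836 (taking z<0)
x = 0.0784, y = -0.2043

(0.0784, -0.2043, -0.3836)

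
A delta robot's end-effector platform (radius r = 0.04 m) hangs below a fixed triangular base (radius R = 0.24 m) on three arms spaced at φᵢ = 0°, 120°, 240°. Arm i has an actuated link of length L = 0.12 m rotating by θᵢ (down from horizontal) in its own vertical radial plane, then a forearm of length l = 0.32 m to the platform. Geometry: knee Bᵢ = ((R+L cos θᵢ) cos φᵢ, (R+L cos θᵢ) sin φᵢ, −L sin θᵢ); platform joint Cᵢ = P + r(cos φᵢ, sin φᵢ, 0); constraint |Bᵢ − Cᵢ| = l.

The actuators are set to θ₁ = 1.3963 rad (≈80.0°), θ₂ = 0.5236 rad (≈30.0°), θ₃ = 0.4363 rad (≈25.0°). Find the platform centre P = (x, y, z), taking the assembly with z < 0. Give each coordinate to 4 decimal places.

arm 1 at φ=0.0°: e+L cos θ1 = 0.2208;  centre 1 = (0.2208, 0.0000, -0.1182)
arm 2 at φ=120.0°: e+L cos θ2 = 0.3039;  centre 2 = (-0.1520, 0.2632, -0.0600)
centre 3 = (0.3088·cos240.0°, 0.3088·sin240.0°, -0.0507) = (-0.1544, -0.2674, -0.0507)
|centre ₂|²−|centre ₁|² = 0.0332;  |centre ₃|²−|centre ₁|² = 0.0352
plane₁₂: -0.7456x+0.5264y+0.1164z = 0.0332
det = 0.7938;  x = -0.0457+0.1679z,  y = -0.0016+0.0167z
into |P−centre ₁|² = l²: 1.0285z² + 0.1468z + -0.0174 = 0;  Δ = 0.0931;  z = -0.2197 or 0.0769 → z<0 root = -0.2197
x = -0.0826, y = -0.0053

(-0.0826, -0.0053, -0.2197)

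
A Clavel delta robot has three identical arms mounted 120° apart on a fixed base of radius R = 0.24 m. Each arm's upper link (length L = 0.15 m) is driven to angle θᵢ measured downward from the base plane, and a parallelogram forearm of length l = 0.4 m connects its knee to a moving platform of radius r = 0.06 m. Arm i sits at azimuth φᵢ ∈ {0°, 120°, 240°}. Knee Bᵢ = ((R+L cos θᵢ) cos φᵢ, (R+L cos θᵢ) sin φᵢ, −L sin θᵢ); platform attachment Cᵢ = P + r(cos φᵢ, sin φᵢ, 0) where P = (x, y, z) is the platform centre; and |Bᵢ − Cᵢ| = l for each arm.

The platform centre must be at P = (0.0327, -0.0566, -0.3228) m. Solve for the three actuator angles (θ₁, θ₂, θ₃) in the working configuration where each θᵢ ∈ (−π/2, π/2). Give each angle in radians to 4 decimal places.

θ₁ = 0.3491, θ₂ = 0.8730, θ₃ = 0.3493

φ1=0.0° → target in arm frame (0.0327, -0.0566)
  e−x'=0.1473;  (l²−L²−(e−x')²−y'²−z²)/2L = 0.0280
  γ=atan2(-0.3228,0.1473)=-1.1427;  ψ=arccos(0.0789)=1.4918;  θ1=γ+ψ≈0.3491
φ2=120.0° → target in arm frame (-0.0654, 0.0000)
  A=0.2454, B=-0.3228, C=(l²−L²−A²−y'²−z²)/(2L)=-0.0897
  θ2 = atan2(B,A) + arccos(C/0.4055) = 0.8730
φ3=240.0° → target in arm frame (0.0327, 0.0566)
  A cos θ + B sin θ = C:  0.1473·cos θ + -0.3228·sin θ = 0.0280
  √(A²+B²)=0.3548;  θ3 = -1.1426+1.4919 ≈ 0.3493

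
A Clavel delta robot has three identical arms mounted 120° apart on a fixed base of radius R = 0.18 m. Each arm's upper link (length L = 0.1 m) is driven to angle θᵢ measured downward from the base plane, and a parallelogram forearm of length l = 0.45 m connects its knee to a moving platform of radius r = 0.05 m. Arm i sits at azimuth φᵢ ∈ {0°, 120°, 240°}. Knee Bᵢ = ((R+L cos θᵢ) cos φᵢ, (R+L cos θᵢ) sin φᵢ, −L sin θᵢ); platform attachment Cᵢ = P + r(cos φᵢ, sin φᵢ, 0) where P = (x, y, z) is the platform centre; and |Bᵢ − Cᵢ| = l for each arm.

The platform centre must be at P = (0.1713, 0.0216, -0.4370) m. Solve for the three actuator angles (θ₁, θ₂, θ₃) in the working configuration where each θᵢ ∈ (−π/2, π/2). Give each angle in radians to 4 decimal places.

arm 1 (φ=0.0°): x'=0.1713, y'=0.0216
  A cos θ + B sin θ = C:  -0.0413·cos θ + -0.4370·sin θ = -0.0032
  θ1 = atan2(B,A) + arccos(C/0.4389) = -0.0869
rotate P by −φ2: (-0.0669, -0.1592, -0.4370)
  A cos θ + B sin θ = C:  0.1969·cos θ + -0.4370·sin θ = -0.3129
  θ2 = atan2(B,A) + arccos(C/0.4793) = 1.1347
rotate P by −φ3: (-0.1044, 0.1376, -0.4370)
  e−x'=0.2344;  (l²−L²−(e−x')²−y'²−z²)/2L = -0.3616
  γ=atan2(-0.4370,0.2344)=-1.0785;  ψ=arccos(-0.7291)=2.3879;  θ3=γ+ψ≈1.3093

θ₁ = -0.0869, θ₂ = 1.1347, θ₃ = 1.3093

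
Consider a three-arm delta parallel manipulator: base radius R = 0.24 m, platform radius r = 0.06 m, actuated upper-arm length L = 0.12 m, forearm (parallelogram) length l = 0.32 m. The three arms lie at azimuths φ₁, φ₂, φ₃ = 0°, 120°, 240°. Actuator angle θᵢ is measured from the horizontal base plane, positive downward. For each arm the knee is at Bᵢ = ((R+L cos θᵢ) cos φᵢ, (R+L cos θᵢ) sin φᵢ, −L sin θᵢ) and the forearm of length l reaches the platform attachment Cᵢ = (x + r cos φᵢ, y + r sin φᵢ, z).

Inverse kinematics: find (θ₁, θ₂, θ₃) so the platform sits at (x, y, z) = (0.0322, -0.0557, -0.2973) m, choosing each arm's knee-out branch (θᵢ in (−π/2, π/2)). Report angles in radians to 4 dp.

θ₁ = 0.7849, θ₂ = 1.3963, θ₃ = 0.7854

arm 1 (φ=0.0°): x'=0.0322, y'=-0.0557
  A cos θ + B sin θ = C:  0.1478·cos θ + -0.2973·sin θ = -0.1056
  γ=atan2(-0.2973,0.1478)=-1.1094;  ψ=arccos(-0.3179)=1.8944;  θ1=γ+ψ≈0.7849
arm 2 (φ=120.0°): x'=-0.0643, y'=0.0000
  e−x'=0.2443;  (l²−L²−(e−x')²−y'²−z²)/2L = -0.2504
  θ2 = atan2(B,A) + arccos(C/0.3848) = 1.3963
arm 3 (φ=240.0°): x'=0.0321, y'=0.0557
  A=0.1479, B=-0.2973, C=(l²−L²−A²−y'²−z²)/(2L)=-0.1057
  θ3 = atan2(B,A) + arccos(C/0.3320) = 0.7854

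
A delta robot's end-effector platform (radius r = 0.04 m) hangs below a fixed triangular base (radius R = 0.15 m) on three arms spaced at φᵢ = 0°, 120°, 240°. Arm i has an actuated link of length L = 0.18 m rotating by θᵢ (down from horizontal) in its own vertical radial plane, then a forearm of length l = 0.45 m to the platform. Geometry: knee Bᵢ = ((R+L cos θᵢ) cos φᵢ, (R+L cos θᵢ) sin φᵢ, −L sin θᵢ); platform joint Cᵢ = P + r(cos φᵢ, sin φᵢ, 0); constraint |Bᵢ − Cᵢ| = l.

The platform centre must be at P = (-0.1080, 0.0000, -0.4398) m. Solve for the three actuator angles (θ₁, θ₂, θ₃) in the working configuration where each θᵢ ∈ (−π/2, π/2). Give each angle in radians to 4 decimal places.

rotate P by −φ1: (-0.1080, 0.0000, -0.4398)
  A cos θ + B sin θ = C:  0.2180·cos θ + -0.4398·sin θ = -0.1968
  θ1 = atan2(B,A) + arccos(C/0.4909) = 0.8727
φ2=120.0° → target in arm frame (0.0540, 0.0935)
  A=0.0560, B=-0.4398, C=(l²−L²−A²−y'²−z²)/(2L)=-0.0978
  γ=atan2(-0.4398,0.0560)=-1.4441;  ψ=arccos(-0.2206)=1.7932;  θ2=γ+ψ≈0.3491
φ3=240.0° → target in arm frame (0.0540, -0.0935)
  A cos θ + B sin θ = C:  0.0560·cos θ + -0.4398·sin θ = -0.0978
  γ=atan2(-0.4398,0.0560)=-1.4441;  ψ=arccos(-0.2206)=1.7932;  θ3=γ+ψ≈0.3491

θ₁ = 0.8727, θ₂ = 0.3491, θ₃ = 0.3491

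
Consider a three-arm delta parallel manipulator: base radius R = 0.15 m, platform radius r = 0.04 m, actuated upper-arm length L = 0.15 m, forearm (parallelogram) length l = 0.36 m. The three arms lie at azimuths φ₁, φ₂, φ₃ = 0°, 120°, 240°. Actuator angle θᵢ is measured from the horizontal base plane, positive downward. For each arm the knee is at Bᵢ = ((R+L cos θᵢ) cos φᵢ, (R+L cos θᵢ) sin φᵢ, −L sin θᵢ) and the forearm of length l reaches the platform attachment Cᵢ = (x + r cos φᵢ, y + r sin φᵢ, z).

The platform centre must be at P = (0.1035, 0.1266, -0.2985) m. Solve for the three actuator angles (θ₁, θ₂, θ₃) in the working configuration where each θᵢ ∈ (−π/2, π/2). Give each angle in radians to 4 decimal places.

rotate P by −φ1: (0.1035, 0.1266, -0.2985)
  A=0.0065, B=-0.2985, C=(l²−L²−A²−y'²−z²)/(2L)=0.0064
  √(A²+B²)=0.2986;  θ1 = -1.5490+1.5493 ≈ 0.0002
rotate P by −φ2: (0.0579, -0.1529, -0.2985)
  A=0.0521, B=-0.2985, C=(l²−L²−A²−y'²−z²)/(2L)=-0.0270
  γ=atan2(-0.2985,0.0521)=-1.3980;  ψ=arccos(-0.0892)=1.6601;  θ2=γ+ψ≈0.2621
rotate P by −φ3: (-0.1614, 0.0263, -0.2985)
  A=0.2714, B=-0.2985, C=(l²−L²−A²−y'²−z²)/(2L)=-0.1878
  √(A²+B²)=0.4034;  θ3 = -0.8329+2.0551 ≈ 1.2221

θ₁ = 0.0002, θ₂ = 0.2621, θ₃ = 1.2221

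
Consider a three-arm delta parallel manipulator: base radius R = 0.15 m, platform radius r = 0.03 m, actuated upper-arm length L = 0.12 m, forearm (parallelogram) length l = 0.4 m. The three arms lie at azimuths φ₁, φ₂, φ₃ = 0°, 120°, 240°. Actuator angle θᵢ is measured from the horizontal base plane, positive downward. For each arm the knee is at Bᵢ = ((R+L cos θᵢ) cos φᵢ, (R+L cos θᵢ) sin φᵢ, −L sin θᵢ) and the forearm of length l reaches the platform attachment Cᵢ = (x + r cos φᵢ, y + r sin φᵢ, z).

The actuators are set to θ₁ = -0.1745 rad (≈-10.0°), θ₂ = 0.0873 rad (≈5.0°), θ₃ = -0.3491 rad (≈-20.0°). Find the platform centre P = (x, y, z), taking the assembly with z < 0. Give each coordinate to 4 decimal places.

(0.0051, -0.0360, -0.3022)

arm 1 at φ=0.0°: e+L cos θ1 = 0.2382;  O1 = (0.2382, 0.0000, 0.0208)
O2 = (0.2395·cos120.0°, 0.2395·sin120.0°, -0.0105) = (-0.1198, 0.2075, -0.0105)
arm 3 at φ=240.0°: e+L cos θ3 = 0.2328;  O3 = (-0.1164, -0.2016, 0.0410)
eliminate P² terms by subtracting sphere 1 from 2 and 3
plane₁₂: -0.7159x+0.4149y+-0.0626z = 0.0003
Cramer: x(z) = 0.0007-0.0145z;  y(z) = 0.0020+0.1258z
sphere 1 gives Az²+Bz+C=0 with A=1.0160, B=-0.0343, C=-0.1032;  B²−4AC=0.4205;  roots -0.3022, 0.3360;  negative root z = -0.3022
x = 0.0051, y = -0.0360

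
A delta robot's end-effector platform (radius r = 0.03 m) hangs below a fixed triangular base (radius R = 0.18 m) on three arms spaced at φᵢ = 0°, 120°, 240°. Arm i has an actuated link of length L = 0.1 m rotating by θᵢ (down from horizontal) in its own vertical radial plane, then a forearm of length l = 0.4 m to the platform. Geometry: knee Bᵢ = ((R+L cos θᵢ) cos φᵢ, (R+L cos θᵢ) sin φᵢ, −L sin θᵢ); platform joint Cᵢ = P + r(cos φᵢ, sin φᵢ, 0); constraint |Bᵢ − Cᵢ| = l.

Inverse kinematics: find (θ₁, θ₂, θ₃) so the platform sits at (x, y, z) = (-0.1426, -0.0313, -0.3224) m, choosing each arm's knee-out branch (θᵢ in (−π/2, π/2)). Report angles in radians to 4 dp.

θ₁ = 1.2212, θ₂ = 0.0866, θ₃ = -0.3493

φ1=0.0° → target in arm frame (-0.1426, -0.0313)
  e−x'=0.2926;  (l²−L²−(e−x')²−y'²−z²)/2L = -0.2027
  θ1 = atan2(B,A) + arccos(C/0.4354) = 1.2212
rotate P by −φ2: (0.0442, 0.1391, -0.3224)
  A cos θ + B sin θ = C:  0.1058·cos θ + -0.3224·sin θ = 0.0775
  θ2 = atan2(B,A) + arccos(C/0.3393) = 0.0866
arm 3 (φ=240.0°): x'=0.0984, y'=-0.1078
  A cos θ + B sin θ = C:  0.0516·cos θ + -0.3224·sin θ = 0.1588
  γ=atan2(-0.3224,0.0516)=-1.4121;  ψ=arccos(0.4865)=1.0628;  θ3=γ+ψ≈-0.3493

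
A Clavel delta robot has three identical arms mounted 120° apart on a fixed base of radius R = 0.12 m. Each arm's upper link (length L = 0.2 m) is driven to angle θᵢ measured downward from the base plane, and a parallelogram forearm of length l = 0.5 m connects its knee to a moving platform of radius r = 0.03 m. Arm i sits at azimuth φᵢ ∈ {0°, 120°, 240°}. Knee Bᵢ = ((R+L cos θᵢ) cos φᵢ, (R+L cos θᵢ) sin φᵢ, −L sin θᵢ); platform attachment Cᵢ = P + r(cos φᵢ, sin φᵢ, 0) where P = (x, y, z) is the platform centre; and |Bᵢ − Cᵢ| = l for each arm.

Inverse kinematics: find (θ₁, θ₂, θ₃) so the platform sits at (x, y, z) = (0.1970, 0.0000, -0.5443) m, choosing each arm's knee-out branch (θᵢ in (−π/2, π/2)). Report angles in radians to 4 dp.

θ₁ = 0.2619, θ₂ = 1.0475, θ₃ = 1.0475

arm 1 (φ=0.0°): x'=0.1970, y'=0.0000
  e−x'=-0.1070;  (l²−L²−(e−x')²−y'²−z²)/2L = -0.2443
  θ1 = atan2(B,A) + arccos(C/0.5547) = 0.2619
φ2=120.0° → target in arm frame (-0.0985, -0.1706)
  e−x'=0.1885;  (l²−L²−(e−x')²−y'²−z²)/2L = -0.3773
  θ2 = atan2(B,A) + arccos(C/0.5760) = 1.0475
arm 3 (φ=240.0°): x'=-0.0985, y'=0.1706
  A=0.1885, B=-0.5443, C=(l²−L²−A²−y'²−z²)/(2L)=-0.3773
  θ3 = atan2(B,A) + arccos(C/0.5760) = 1.0475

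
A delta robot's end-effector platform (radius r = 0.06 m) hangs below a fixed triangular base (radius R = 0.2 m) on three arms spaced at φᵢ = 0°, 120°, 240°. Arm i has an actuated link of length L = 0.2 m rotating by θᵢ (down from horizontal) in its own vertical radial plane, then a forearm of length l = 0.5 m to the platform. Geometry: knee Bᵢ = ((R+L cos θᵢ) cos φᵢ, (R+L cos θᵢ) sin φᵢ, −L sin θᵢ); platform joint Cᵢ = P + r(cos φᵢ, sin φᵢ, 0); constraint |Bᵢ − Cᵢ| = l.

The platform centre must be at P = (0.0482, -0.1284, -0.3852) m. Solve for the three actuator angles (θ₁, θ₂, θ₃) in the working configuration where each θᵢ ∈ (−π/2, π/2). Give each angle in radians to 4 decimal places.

θ₁ = 0.0001, θ₂ = 0.6981, θ₃ = -0.1746

rotate P by −φ1: (0.0482, -0.1284, -0.3852)
  A=0.0918, B=-0.3852, C=(l²−L²−A²−y'²−z²)/(2L)=0.0918
  θ1 = atan2(B,A) + arccos(C/0.3960) = 0.0001
arm 2 (φ=120.0°): x'=-0.1353, y'=0.0225
  A=0.2753, B=-0.3852, C=(l²−L²−A²−y'²−z²)/(2L)=-0.0367
  γ=atan2(-0.3852,0.2753)=-0.9503;  ψ=arccos(-0.0775)=1.6483;  θ2=γ+ψ≈0.6981
φ3=240.0° → target in arm frame (0.0871, 0.1059)
  e−x'=0.0529;  (l²−L²−(e−x')²−y'²−z²)/2L = 0.1190
  γ=atan2(-0.3852,0.0529)=-1.4343;  ψ=arccos(0.3060)=1.2598;  θ3=γ+ψ≈-0.1746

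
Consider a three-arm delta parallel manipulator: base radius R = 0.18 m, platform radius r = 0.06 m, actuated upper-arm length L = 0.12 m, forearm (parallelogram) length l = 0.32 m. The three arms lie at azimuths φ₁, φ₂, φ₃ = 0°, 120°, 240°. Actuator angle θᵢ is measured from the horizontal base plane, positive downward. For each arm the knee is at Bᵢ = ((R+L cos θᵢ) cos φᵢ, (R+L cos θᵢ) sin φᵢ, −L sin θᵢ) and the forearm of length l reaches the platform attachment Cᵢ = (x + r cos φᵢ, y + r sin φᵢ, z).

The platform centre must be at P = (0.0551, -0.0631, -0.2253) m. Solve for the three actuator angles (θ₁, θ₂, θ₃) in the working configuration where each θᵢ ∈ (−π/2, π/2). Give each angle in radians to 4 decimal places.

arm 1 (φ=0.0°): x'=0.0551, y'=-0.0631
  A cos θ + B sin θ = C:  0.0649·cos θ + -0.2253·sin θ = 0.1210
  γ=atan2(-0.2253,0.0649)=-1.2903;  ψ=arccos(0.5162)=1.0284;  θ1=γ+ψ≈-0.2619
arm 2 (φ=120.0°): x'=-0.0822, y'=-0.0162
  A=0.2022, B=-0.2253, C=(l²−L²−A²−y'²−z²)/(2L)=-0.0163
  γ=atan2(-0.2253,0.2022)=-0.8394;  ψ=arccos(-0.0537)=1.6246;  θ2=γ+ψ≈0.7852
φ3=240.0° → target in arm frame (0.0271, 0.0793)
  e−x'=0.0929;  (l²−L²−(e−x')²−y'²−z²)/2L = 0.0930
  √(A²+B²)=0.2437;  θ3 = -1.1797+1.1792 ≈ -0.0005

θ₁ = -0.2619, θ₂ = 0.7852, θ₃ = -0.0005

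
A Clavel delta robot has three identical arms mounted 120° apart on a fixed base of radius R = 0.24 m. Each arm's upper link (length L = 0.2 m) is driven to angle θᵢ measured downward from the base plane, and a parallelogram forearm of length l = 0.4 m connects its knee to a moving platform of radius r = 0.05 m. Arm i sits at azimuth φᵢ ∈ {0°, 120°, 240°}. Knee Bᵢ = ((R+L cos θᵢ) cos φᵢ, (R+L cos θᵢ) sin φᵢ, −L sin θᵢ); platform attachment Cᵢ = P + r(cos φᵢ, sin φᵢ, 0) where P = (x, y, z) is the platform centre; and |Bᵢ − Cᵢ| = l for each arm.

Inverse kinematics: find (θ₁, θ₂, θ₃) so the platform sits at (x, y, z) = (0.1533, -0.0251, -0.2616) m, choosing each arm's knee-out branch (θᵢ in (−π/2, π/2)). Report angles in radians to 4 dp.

θ₁ = -0.3491, θ₂ = 1.1342, θ₃ = 0.9600

rotate P by −φ1: (0.1533, -0.0251, -0.2616)
  A cos θ + B sin θ = C:  0.0367·cos θ + -0.2616·sin θ = 0.1240
  γ=atan2(-0.2616,0.0367)=-1.4314;  ψ=arccos(0.4693)=1.0823;  θ1=γ+ψ≈-0.3491
φ2=120.0° → target in arm frame (-0.0984, -0.1202)
  A=0.2884, B=-0.2616, C=(l²−L²−A²−y'²−z²)/(2L)=-0.1151
  √(A²+B²)=0.3894;  θ2 = -0.7367+1.8710 ≈ 1.1342
rotate P by −φ3: (-0.0549, 0.1453, -0.2616)
  A=0.2449, B=-0.2616, C=(l²−L²−A²−y'²−z²)/(2L)=-0.0738
  θ3 = atan2(B,A) + arccos(C/0.3584) = 0.9600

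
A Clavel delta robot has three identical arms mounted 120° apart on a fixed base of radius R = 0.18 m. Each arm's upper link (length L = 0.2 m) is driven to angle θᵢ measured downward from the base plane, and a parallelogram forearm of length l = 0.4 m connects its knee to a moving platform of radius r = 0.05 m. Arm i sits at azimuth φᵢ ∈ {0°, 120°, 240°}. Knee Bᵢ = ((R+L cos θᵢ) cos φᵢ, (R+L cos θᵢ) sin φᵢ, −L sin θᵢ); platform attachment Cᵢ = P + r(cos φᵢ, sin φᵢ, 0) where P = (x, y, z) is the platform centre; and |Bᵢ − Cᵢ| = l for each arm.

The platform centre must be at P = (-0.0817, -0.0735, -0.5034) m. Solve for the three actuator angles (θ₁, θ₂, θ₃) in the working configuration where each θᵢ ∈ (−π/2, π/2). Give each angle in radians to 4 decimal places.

θ₁ = 1.3966, θ₂ = 1.2218, θ₃ = 0.7857

arm 1 (φ=0.0°): x'=-0.0817, y'=-0.0735
  A cos θ + B sin θ = C:  0.2117·cos θ + -0.5034·sin θ = -0.4591
  θ1 = atan2(B,A) + arccos(C/0.5461) = 1.3966
rotate P by −φ2: (-0.0228, 0.1075, -0.5034)
  e−x'=0.1528;  (l²−L²−(e−x')²−y'²−z²)/2L = -0.4208
  √(A²+B²)=0.5261;  θ2 = -1.2761+2.4979 ≈ 1.2218
rotate P by −φ3: (0.1045, -0.0340, -0.5034)
  e−x'=0.0255;  (l²−L²−(e−x')²−y'²−z²)/2L = -0.3380
  γ=atan2(-0.5034,0.0255)=-1.5202;  ψ=arccos(-0.6707)=2.3059;  θ3=γ+ψ≈0.7857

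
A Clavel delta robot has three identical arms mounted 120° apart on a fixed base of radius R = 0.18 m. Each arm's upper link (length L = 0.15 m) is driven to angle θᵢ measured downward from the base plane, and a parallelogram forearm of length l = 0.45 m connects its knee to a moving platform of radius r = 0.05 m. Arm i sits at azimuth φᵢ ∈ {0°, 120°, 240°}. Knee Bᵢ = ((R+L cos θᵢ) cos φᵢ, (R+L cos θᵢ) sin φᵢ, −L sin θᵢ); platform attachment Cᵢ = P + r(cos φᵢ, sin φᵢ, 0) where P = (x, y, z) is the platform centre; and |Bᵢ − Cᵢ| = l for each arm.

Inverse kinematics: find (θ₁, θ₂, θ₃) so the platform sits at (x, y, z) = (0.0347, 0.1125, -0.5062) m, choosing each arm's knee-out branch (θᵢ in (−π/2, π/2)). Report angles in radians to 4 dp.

θ₁ = 0.8729, θ₂ = 0.6984, θ₃ = 1.3967

rotate P by −φ1: (0.0347, 0.1125, -0.5062)
  A=0.0953, B=-0.5062, C=(l²−L²−A²−y'²−z²)/(2L)=-0.3266
  θ1 = atan2(B,A) + arccos(C/0.5151) = 0.8729
rotate P by −φ2: (0.0801, -0.0863, -0.5062)
  A=0.0499, B=-0.5062, C=(l²−L²−A²−y'²−z²)/(2L)=-0.2873
  √(A²+B²)=0.5087;  θ2 = -1.4725+2.1709 ≈ 0.6984
rotate P by −φ3: (-0.1148, -0.0262, -0.5062)
  e−x'=0.2448;  (l²−L²−(e−x')²−y'²−z²)/2L = -0.4561
  γ=atan2(-0.5062,0.2448)=-1.1204;  ψ=arccos(-0.8112)=2.5171;  θ3=γ+ψ≈1.3967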